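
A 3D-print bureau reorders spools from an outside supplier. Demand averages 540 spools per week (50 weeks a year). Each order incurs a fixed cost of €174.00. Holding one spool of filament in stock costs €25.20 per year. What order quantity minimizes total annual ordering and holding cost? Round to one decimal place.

Annual demand D = 540 × 50 = 27,000.
EOQ = √(2DS / H) = √(2 × 27,000 × 174 / 25.2).
= √(9,396,000 / 25.2) = √372,857.1429 ≈ 610.620.

Q* ≈ 610.6 spools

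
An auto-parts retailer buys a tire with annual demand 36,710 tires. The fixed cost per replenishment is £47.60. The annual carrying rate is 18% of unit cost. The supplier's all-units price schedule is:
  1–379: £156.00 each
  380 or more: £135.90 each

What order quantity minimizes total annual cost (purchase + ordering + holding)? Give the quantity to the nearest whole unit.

Holding cost per unit per year at price C is H = 0.18·C.
Candidates are each tier's EOQ (if it falls in that tier) and each price-break quantity.
EOQ at £156.00 = 352.8 (feasible in tier 1): TC = 36,710×£156.00 + (36,710/352.8)×47.6 + (352.8/2)×0.18×£156.00 = £5,736,666.25.
EOQ at £135.90 = 378.0 < 380, so use break Q=380: TC = 36,710×£135.90 + (36,710/380.0)×47.6 + (380.0/2)×0.18×£135.90 = £4,998,135.19.
Lowest total cost is £4,998,135.19 at Q = 380.0.

Q* ≈ 380 tires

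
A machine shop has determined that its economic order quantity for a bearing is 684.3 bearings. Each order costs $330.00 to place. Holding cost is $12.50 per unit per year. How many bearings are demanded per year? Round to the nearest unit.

D ≈ 8,869 bearings per year

Invert the EOQ relation Q*² = 2DS/H.
From Q* = √(2DS/H): D = Q*²H / (2S) = 684.3² × 12.5 / (2 × 330) = 8868.684.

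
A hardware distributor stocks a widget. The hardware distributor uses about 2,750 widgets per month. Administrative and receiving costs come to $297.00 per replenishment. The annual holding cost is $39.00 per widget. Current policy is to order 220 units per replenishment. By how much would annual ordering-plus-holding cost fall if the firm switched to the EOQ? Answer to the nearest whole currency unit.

Annual demand D = 2,750 × 12 = 33,000.
EOQ = √(2DS/H) = √(2 × 33,000 × 297 / 39) ≈ 708.95.
Cost at Q* = (D/Q*)S + (Q*/2)H = √(2DSH) ≈ $27,649.20.
Cost at Q = 220: (33,000/220)×297 + (220/2)×39 = $44,550.00 + $4,290.00 = $48,840.00.
Excess = $48,840.00 − $27,649.20 = $21,190.80.

Extra cost ≈ $21,191 per year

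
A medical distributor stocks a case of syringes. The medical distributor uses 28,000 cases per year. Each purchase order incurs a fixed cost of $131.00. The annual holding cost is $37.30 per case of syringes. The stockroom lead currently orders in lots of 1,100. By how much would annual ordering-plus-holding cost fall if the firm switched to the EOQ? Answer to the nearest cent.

Extra cost ≈ $7,307.70 per year

EOQ = √(2DS/H) = √(2 × 28,000 × 131 / 37.3) ≈ 443.48.
Cost at Q* = (D/Q*)S + (Q*/2)H = √(2DSH) ≈ $16,541.85.
Cost at Q = 1,100: (28,000/1,100)×131 + (1,100/2)×37.3 = $3,334.55 + $20,515.00 = $23,849.55.
Excess = $23,849.55 − $16,541.85 = $7,307.70.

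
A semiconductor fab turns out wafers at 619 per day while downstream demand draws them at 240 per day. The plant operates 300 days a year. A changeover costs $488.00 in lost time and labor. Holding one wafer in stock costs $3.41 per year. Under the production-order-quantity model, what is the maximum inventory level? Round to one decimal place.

Annual demand D = 240 × 300 = 72,000.
Production build-up factor (1 − d/p) = 1 − 240/619 = 0.6123.
Q* = √(2DS / (H(1 − d/p))) = √(2 × 72,000 × 488 / (3.41 × 0.6123)).
= √(70,272,000 / 2.0879) ≈ 5801.492.
Maximum inventory = Q*(1 − d/p) = 5801.492 × 0.6123 ≈ 3552.125.

I_max ≈ 3,552.1 wafers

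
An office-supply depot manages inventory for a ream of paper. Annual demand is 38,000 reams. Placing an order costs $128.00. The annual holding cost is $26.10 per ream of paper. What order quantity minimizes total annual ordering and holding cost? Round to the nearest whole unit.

EOQ = √(2DS / H) = √(2 × 38,000 × 128 / 26.1).
= √(9,728,000 / 26.1) = √372,720.3065 ≈ 610.508.

Q* ≈ 611 reams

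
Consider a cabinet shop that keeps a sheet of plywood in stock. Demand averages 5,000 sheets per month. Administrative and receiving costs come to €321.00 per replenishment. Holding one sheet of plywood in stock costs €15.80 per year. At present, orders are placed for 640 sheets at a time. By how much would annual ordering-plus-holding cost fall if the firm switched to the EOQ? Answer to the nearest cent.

Annual demand D = 5,000 × 12 = 60,000.
EOQ = √(2DS/H) = √(2 × 60,000 × 321 / 15.8) ≈ 1561.40.
Cost at Q* = (D/Q*)S + (Q*/2)H = √(2DSH) ≈ €24,670.14.
Cost at Q = 640: (60,000/640)×321 + (640/2)×15.8 = €30,093.75 + €5,056.00 = €35,149.75.
Excess = €35,149.75 − €24,670.14 = €10,479.61.

Extra cost ≈ €10,479.61 per year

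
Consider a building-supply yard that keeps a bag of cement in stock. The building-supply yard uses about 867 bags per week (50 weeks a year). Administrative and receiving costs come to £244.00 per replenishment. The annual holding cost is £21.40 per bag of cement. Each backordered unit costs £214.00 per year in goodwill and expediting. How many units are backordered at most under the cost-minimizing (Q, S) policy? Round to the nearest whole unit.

S* ≈ 95 bags

Annual demand D = 867 × 50 = 43,350.
With planned backorders, Q* = √(2DS/H) · √((H+B)/B).
√(2DS/H) = √(2 × 43,350 × 244 / 21.4) = 994.255.
√((H+B)/B) = √((21.4+214)/214) = 1.0488.
Q* ≈ 1042.783.
S* = Q* · H/(H+B) = 1042.783 × 21.4/235.4 ≈ 94.798.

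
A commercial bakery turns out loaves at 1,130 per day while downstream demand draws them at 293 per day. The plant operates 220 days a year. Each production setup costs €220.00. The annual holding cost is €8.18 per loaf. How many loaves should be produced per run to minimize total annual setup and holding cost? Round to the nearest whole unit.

Q* ≈ 2,164 loaves

Annual demand D = 293 × 220 = 64,460.
Production build-up factor (1 − d/p) = 1 − 293/1,130 = 0.7407.
Q* = √(2DS / (H(1 − d/p))) = √(2 × 64,460 × 220 / (8.18 × 0.7407)).
= √(28,362,400 / 6.059) ≈ 2163.572.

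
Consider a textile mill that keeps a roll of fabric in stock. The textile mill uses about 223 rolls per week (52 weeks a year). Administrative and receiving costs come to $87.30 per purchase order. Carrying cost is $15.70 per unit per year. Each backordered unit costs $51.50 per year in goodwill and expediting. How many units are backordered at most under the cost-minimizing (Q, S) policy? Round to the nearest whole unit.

Annual demand D = 223 × 52 = 11,596.
With planned backorders, Q* = √(2DS/H) · √((H+B)/B).
√(2DS/H) = √(2 × 11,596 × 87.3 / 15.7) = 359.109.
√((H+B)/B) = √((15.7+51.5)/51.5) = 1.1423.
Q* ≈ 410.211.
S* = Q* · H/(H+B) = 410.211 × 15.7/67.2 ≈ 95.838.

S* ≈ 96 rolls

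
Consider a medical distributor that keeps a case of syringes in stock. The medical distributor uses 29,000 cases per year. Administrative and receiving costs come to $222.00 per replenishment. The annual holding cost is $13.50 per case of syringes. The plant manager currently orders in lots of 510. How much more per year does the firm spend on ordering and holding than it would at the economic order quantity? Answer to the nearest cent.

EOQ = √(2DS/H) = √(2 × 29,000 × 222 / 13.5) ≈ 976.62.
Cost at Q* = (D/Q*)S + (Q*/2)H = √(2DSH) ≈ $13,184.31.
Cost at Q = 510: (29,000/510)×222 + (510/2)×13.5 = $12,623.53 + $3,442.50 = $16,066.03.
Excess = $16,066.03 − $13,184.31 = $2,881.72.

Extra cost ≈ $2,881.72 per year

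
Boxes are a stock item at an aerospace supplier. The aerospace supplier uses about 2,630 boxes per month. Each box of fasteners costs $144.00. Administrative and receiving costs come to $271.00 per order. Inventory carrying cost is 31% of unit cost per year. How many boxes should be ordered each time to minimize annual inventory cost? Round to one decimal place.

Q* ≈ 619.0 boxes

Annual demand D = 2,630 × 12 = 31,560.
Holding cost H = 0.31 × $144.00 = $44.6400 per unit per year.
EOQ = √(2DS / H) = √(2 × 31,560 × 271 / 44.64).
= √(17,105,520 / 44.64) = √383,188.172 ≈ 619.022.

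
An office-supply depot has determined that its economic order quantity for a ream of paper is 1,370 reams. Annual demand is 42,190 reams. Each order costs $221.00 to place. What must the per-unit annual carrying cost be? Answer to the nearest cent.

H ≈ $9.94

The basic EOQ model gives Q* = √(2DS/H); rearrange for the unknown.
From Q* = √(2DS/H): H = 2DS / Q*² = 2 × 42,190 × 221 / 1,370² = 9.9355.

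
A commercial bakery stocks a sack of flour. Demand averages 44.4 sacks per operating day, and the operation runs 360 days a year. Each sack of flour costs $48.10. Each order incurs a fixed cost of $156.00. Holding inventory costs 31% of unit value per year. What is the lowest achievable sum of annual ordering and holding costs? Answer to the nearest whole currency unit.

Annual demand D = 44.4 × 360 = 15,984.
Holding cost H = 0.31 × $48.10 = $14.9110 per unit per year.
Q* = √(2DS/H) = √(2 × 15,984 × 156 / 14.911) ≈ 578.32.
At Q*, ordering cost (D/Q*)S equals holding cost (Q*/2)H, each = √(DSH/2).
Minimum total = √(2DSH) = √(2 × 15,984 × 156 × 14.911) ≈ 8623.298.

TC* ≈ $8,623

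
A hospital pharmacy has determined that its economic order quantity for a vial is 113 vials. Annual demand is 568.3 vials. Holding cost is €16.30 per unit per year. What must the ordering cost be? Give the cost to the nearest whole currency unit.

Invert the EOQ relation Q*² = 2DS/H.
From Q* = √(2DS/H): S = Q*²H / (2D) = 113² × 16.3 / (2 × 568.3) = 183.1204.

S ≈ €183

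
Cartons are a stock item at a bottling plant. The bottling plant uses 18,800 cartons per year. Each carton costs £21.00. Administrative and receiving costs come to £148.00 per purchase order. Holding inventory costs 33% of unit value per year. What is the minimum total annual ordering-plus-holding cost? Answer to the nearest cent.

Holding cost H = 0.33 × £21.00 = £6.9300 per unit per year.
The optimal lot size = √(2DS/H) = √(2 × 18,800 × 148 / 6.93) ≈ 896.10.
At Q*, ordering cost (D/Q*)S equals holding cost (Q*/2)H, each = √(DSH/2).
Minimum total = √(2DSH) = √(2 × 18,800 × 148 × 6.93) ≈ 6209.997.

TC* ≈ £6,210.00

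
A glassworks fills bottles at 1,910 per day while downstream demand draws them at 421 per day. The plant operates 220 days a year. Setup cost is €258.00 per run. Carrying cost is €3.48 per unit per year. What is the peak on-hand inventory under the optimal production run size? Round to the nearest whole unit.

Annual demand D = 421 × 220 = 92,620.
Production build-up factor (1 − d/p) = 1 − 421/1,910 = 0.7796.
Q* = √(2DS / (H(1 − d/p))) = √(2 × 92,620 × 258 / (3.48 × 0.7796)).
= √(47,791,920 / 2.7129) ≈ 4197.174.
Maximum inventory = Q*(1 − d/p) = 4197.174 × 0.7796 ≈ 3272.038.

I_max ≈ 3,272 bottles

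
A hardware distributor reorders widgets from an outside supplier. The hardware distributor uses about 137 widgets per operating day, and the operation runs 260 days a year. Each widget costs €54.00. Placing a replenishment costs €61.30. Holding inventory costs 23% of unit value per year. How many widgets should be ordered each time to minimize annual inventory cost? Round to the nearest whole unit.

Annual demand D = 137 × 260 = 35,620.
Holding cost H = 0.23 × €54.00 = €12.4200 per unit per year.
EOQ = √(2DS / H) = √(2 × 35,620 × 61.3 / 12.42).
= √(4,367,012 / 12.42) = √351,611.2721 ≈ 592.968.

Q* ≈ 593 widgets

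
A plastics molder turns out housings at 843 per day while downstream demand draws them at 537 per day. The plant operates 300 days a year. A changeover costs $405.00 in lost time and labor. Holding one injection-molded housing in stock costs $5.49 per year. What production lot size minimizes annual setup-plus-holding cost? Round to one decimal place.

Annual demand D = 537 × 300 = 161,100.
Production build-up factor (1 − d/p) = 1 − 537/843 = 0.3630.
Q* = √(2DS / (H(1 − d/p))) = √(2 × 161,100 × 405 / (5.49 × 0.3630)).
= √(130,491,000 / 1.9928) ≈ 8092.024.

Q* ≈ 8,092.0 housings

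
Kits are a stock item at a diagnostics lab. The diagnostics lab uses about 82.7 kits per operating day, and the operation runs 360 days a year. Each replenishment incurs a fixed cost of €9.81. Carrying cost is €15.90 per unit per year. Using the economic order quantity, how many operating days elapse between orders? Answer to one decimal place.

Annual demand D = 82.7 × 360 = 29,772.
Q* = √(2DS/H) = √(2 × 29,772 × 9.81 / 15.9) ≈ 191.67.
Cycle time = Q*/D × 360 = 191.67 / 29,772 × 360 ≈ 2.318 days.

T ≈ 2.3 days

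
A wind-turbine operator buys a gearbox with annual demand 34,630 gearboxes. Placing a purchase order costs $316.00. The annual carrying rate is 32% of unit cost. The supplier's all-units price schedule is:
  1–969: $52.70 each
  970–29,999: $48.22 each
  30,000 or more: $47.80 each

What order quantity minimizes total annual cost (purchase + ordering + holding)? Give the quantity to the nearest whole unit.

Q* ≈ 1,191 gearboxes

Holding cost per unit per year at price C is H = 0.32·C.
Evaluate total cost at each tier's feasible EOQ or, if the EOQ is below the tier, at the tier's minimum quantity.
Tier 1 ($52.70): EOQ = 1139.2 exceeds tier's upper bound 969, so this tier is dominated.
EOQ at $48.22 = 1191.0 (feasible in tier 2): TC = 34,630×$48.22 + (34,630/1191.0)×316 + (1191.0/2)×0.32×$48.22 = $1,688,235.55.
EOQ at $47.80 = 1196.2 < 30000, so use break Q=30000: TC = 34,630×$47.80 + (34,630/30000.0)×316 + (30000.0/2)×0.32×$47.80 = $1,885,118.77.
Lowest total cost is $1,688,235.55 at Q = 1191.0.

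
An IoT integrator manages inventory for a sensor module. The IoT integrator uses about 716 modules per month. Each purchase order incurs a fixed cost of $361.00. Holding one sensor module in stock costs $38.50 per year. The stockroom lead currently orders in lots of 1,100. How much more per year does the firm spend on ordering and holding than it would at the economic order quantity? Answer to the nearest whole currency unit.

Annual demand D = 716 × 12 = 8,592.
EOQ = √(2DS/H) = √(2 × 8,592 × 361 / 38.5) ≈ 401.41.
Cost at Q* = (D/Q*)S + (Q*/2)H = √(2DSH) ≈ $15,454.18.
Cost at Q = 1,100: (8,592/1,100)×361 + (1,100/2)×38.5 = $2,819.74 + $21,175.00 = $23,994.74.
Excess = $23,994.74 − $15,454.18 = $8,540.55.

Extra cost ≈ $8,541 per year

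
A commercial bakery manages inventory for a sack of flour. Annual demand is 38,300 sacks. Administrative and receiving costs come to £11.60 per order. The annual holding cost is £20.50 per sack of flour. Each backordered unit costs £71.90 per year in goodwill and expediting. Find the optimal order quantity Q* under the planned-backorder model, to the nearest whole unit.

With planned backorders, Q* = √(2DS/H) · √((H+B)/B).
√(2DS/H) = √(2 × 38,300 × 11.6 / 20.5) = 208.193.
√((H+B)/B) = √((20.5+71.9)/71.9) = 1.1336.
Q* ≈ 236.014.

Q* ≈ 236 sacks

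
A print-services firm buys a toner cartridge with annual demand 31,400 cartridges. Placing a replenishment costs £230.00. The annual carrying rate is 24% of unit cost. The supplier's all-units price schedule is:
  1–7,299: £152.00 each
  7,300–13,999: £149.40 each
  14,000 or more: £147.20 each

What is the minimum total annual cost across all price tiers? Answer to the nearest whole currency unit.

TC* ≈ £4,795,755

Holding cost per unit per year at price C is H = 0.24·C.
Evaluate total cost at each tier's feasible EOQ or, if the EOQ is below the tier, at the tier's minimum quantity.
EOQ at £152.00 = 629.2 (feasible in tier 1): TC = 31,400×£152.00 + (31,400/629.2)×230 + (629.2/2)×0.24×£152.00 = £4,795,754.68.
EOQ at £149.40 = 634.7 < 7300, so use break Q=7300: TC = 31,400×£149.40 + (31,400/7300.0)×230 + (7300.0/2)×0.24×£149.40 = £4,823,023.72.
EOQ at £147.20 = 639.4 < 14000, so use break Q=14000: TC = 31,400×£147.20 + (31,400/14000.0)×230 + (14000.0/2)×0.24×£147.20 = £4,869,891.86.
Lowest total cost among the candidates is at Q = 629.2.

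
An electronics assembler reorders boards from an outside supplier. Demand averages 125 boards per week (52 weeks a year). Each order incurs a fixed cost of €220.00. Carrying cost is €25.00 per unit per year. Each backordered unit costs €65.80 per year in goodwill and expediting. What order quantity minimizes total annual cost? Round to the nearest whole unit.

Q* ≈ 397 boards

Annual demand D = 125 × 52 = 6,500.
With planned backorders, Q* = √(2DS/H) · √((H+B)/B).
√(2DS/H) = √(2 × 6,500 × 220 / 25) = 338.231.
√((H+B)/B) = √((25+65.8)/65.8) = 1.1747.
Q* ≈ 397.322.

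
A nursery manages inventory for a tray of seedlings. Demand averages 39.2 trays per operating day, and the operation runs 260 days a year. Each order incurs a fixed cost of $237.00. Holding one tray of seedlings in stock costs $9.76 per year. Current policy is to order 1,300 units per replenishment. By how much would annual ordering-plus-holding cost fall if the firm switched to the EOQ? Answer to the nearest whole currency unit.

Extra cost ≈ $1,335 per year

Annual demand D = 39.2 × 260 = 10,192.
EOQ = √(2DS/H) = √(2 × 10,192 × 237 / 9.76) ≈ 703.55.
Cost at Q* = (D/Q*)S + (Q*/2)H = √(2DSH) ≈ $6,866.63.
Cost at Q = 1,300: (10,192/1,300)×237 + (1,300/2)×9.76 = $1,858.08 + $6,344.00 = $8,202.08.
Excess = $8,202.08 − $6,866.63 = $1,335.45.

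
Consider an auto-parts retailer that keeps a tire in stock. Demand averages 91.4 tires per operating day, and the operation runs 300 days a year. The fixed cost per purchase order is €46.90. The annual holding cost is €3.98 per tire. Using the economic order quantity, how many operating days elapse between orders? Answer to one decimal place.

T ≈ 8.8 days

Annual demand D = 91.4 × 300 = 27,420.
The optimal lot size = √(2DS/H) = √(2 × 27,420 × 46.9 / 3.98) ≈ 803.88.
Cycle time = Q*/D × 300 = 803.88 / 27,420 × 300 ≈ 8.795 days.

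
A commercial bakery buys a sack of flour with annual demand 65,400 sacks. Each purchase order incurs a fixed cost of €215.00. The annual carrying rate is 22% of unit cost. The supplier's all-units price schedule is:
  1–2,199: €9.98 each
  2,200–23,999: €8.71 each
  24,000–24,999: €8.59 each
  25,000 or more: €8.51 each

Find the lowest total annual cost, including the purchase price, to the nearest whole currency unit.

Holding cost per unit per year at price C is H = 0.22·C.
For each price level, check whether its EOQ is feasible; otherwise the best quantity at that price is the breakpoint.
Tier 1 (€9.98): EOQ = 3578.9 exceeds tier's upper bound 2199, so this tier is dominated.
EOQ at €8.71 = 3830.9 (feasible in tier 2): TC = 65,400×€8.71 + (65,400/3830.9)×215 + (3830.9/2)×0.22×€8.71 = €576,974.80.
EOQ at €8.59 = 3857.6 < 24000, so use break Q=24000: TC = 65,400×€8.59 + (65,400/24000.0)×215 + (24000.0/2)×0.22×€8.59 = €585,049.47.
EOQ at €8.51 = 3875.7 < 25000, so use break Q=25000: TC = 65,400×€8.51 + (65,400/25000.0)×215 + (25000.0/2)×0.22×€8.51 = €580,518.94.
Lowest total cost among the candidates is at Q = 3830.9.

TC* ≈ €576,975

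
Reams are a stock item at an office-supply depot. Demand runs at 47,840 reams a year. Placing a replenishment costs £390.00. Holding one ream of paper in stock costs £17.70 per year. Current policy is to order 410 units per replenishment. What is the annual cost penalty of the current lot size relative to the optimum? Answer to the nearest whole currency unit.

EOQ = √(2DS/H) = √(2 × 47,840 × 390 / 17.7) ≈ 1451.97.
Cost at Q* = (D/Q*)S + (Q*/2)H = √(2DSH) ≈ £25,699.79.
Cost at Q = 410: (47,840/410)×390 + (410/2)×17.7 = £45,506.34 + £3,628.50 = £49,134.84.
Excess = £49,134.84 − £25,699.79 = £23,435.05.

Extra cost ≈ £23,435 per year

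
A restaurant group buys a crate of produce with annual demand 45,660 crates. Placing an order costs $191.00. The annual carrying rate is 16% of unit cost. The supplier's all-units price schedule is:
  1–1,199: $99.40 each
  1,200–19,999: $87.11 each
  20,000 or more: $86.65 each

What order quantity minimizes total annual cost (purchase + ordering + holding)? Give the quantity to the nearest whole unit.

Holding cost per unit per year at price C is H = 0.16·C.
For each price level, check whether its EOQ is feasible; otherwise the best quantity at that price is the breakpoint.
EOQ at $99.40 = 1047.2 (feasible in tier 1): TC = 45,660×$99.40 + (45,660/1047.2)×191 + (1047.2/2)×0.16×$99.40 = $4,555,259.31.
EOQ at $87.11 = 1118.7 < 1200, so use break Q=1200: TC = 45,660×$87.11 + (45,660/1200.0)×191 + (1200.0/2)×0.16×$87.11 = $3,993,072.71.
EOQ at $86.65 = 1121.6 < 20000, so use break Q=20000: TC = 45,660×$86.65 + (45,660/20000.0)×191 + (20000.0/2)×0.16×$86.65 = $4,095,515.05.
Lowest total cost is $3,993,072.71 at Q = 1200.0.

Q* ≈ 1,200 crates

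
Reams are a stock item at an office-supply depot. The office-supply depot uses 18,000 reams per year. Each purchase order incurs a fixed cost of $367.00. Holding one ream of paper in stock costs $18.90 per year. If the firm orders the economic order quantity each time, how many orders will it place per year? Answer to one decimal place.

EOQ = √(2DS/H) = √(2 × 18,000 × 367 / 18.9) ≈ 836.09.
Orders per year = D / Q* = 18,000 / 836.09 ≈ 21.529.

N ≈ 21.5 orders per year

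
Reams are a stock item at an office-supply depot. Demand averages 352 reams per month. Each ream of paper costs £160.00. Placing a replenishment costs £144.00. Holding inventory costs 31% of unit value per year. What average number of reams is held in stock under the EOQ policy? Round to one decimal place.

Average inventory ≈ 78.3 reams

Annual demand D = 352 × 12 = 4,224.
Holding cost H = 0.31 × £160.00 = £49.6000 per unit per year.
EOQ = √(2DS/H) = √(2 × 4,224 × 144 / 49.6) ≈ 156.61.
Average inventory = Q*/2 ≈ 156.61 / 2 = 78.305.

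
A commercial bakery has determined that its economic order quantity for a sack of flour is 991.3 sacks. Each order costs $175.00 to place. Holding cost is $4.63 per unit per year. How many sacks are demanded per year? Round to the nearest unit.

D ≈ 12,999 sacks per year

Squaring Q* = √(2DS/H) gives Q*² = 2DS/H.
From Q* = √(2DS/H): D = Q*²H / (2S) = 991.3² × 4.63 / (2 × 175) = 12999.396.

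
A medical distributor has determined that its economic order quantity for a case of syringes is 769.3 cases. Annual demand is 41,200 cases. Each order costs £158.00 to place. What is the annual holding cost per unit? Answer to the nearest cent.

H ≈ £22.00

The basic EOQ model gives Q* = √(2DS/H); rearrange for the unknown.
From Q* = √(2DS/H): H = 2DS / Q*² = 2 × 41,200 × 158 / 769.3² = 21.9985.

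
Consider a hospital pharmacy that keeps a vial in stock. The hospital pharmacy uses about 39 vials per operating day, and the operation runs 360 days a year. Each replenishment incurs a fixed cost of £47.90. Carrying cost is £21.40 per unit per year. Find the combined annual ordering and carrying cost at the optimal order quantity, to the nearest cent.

Annual demand D = 39 × 360 = 14,040.
The optimal lot size = √(2DS/H) = √(2 × 14,040 × 47.9 / 21.4) ≈ 250.70.
At the optimum the two cost components are equal, so total cost = 2·(Q*/2)H = Q*·H.
Minimum total = √(2DSH) = √(2 × 14,040 × 47.9 × 21.4) ≈ 5365.043.

TC* ≈ £5,365.04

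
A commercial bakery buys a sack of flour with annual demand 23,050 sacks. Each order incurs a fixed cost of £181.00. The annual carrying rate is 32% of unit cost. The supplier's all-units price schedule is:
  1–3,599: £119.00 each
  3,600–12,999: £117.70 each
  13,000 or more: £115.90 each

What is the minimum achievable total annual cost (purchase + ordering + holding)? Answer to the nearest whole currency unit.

Holding cost per unit per year at price C is H = 0.32·C.
Candidates are each tier's EOQ (if it falls in that tier) and each price-break quantity.
EOQ at £119.00 = 468.1 (feasible in tier 1): TC = 23,050×£119.00 + (23,050/468.1)×181 + (468.1/2)×0.32×£119.00 = £2,760,775.36.
EOQ at £117.70 = 470.7 < 3600, so use break Q=3600: TC = 23,050×£117.70 + (23,050/3600.0)×181 + (3600.0/2)×0.32×£117.70 = £2,781,939.10.
EOQ at £115.90 = 474.3 < 13000, so use break Q=13000: TC = 23,050×£115.90 + (23,050/13000.0)×181 + (13000.0/2)×0.32×£115.90 = £2,912,887.93.
Lowest total cost among the candidates is at Q = 468.1.

TC* ≈ £2,760,775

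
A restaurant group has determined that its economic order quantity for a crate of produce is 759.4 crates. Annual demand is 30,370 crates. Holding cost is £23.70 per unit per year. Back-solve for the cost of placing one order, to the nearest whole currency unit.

Invert the EOQ relation Q*² = 2DS/H.
From Q* = √(2DS/H): S = Q*²H / (2D) = 759.4² × 23.7 / (2 × 30,370) = 225.0167.

S ≈ £225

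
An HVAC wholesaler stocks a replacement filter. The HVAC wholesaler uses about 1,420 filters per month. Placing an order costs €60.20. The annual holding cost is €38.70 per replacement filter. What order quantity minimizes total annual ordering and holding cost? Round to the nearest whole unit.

Annual demand D = 1,420 × 12 = 17,040.
EOQ = √(2DS / H) = √(2 × 17,040 × 60.2 / 38.7).
= √(2,051,616 / 38.7) = √53,013.3333 ≈ 230.246.

Q* ≈ 230 filters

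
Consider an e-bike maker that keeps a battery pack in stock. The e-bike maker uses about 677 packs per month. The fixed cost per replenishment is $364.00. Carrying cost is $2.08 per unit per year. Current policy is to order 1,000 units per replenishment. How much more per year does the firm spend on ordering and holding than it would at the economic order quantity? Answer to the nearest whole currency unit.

Annual demand D = 677 × 12 = 8,124.
EOQ = √(2DS/H) = √(2 × 8,124 × 364 / 2.08) ≈ 1686.24.
Cost at Q* = (D/Q*)S + (Q*/2)H = √(2DSH) ≈ $3,507.38.
Cost at Q = 1,000: (8,124/1,000)×364 + (1,000/2)×2.08 = $2,957.14 + $1,040.00 = $3,997.14.
Excess = $3,997.14 − $3,507.38 = $489.76.

Extra cost ≈ $490 per year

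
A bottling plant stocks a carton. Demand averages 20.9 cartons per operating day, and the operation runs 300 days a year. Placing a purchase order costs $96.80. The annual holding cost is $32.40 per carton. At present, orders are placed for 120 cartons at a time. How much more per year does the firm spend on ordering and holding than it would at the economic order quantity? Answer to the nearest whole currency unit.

Annual demand D = 20.9 × 300 = 6,270.
EOQ = √(2DS/H) = √(2 × 6,270 × 96.8 / 32.4) ≈ 193.56.
Cost at Q* = (D/Q*)S + (Q*/2)H = √(2DSH) ≈ $6,271.32.
Cost at Q = 120: (6,270/120)×96.8 + (120/2)×32.4 = $5,057.80 + $1,944.00 = $7,001.80.
Excess = $7,001.80 − $6,271.32 = $730.48.

Extra cost ≈ $730 per year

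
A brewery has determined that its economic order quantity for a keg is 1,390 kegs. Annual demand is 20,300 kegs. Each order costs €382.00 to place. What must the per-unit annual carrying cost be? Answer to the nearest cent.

Squaring Q* = √(2DS/H) gives Q*² = 2DS/H.
From Q* = √(2DS/H): H = 2DS / Q*² = 2 × 20,300 × 382 / 1,390² = 8.0271.

H ≈ €8.03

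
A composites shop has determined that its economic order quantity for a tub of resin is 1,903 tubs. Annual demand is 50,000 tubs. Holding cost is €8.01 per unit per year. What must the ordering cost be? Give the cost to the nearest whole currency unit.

S ≈ €290

Invert the EOQ relation Q*² = 2DS/H.
From Q* = √(2DS/H): S = Q*²H / (2D) = 1,903² × 8.01 / (2 × 50,000) = 290.0749.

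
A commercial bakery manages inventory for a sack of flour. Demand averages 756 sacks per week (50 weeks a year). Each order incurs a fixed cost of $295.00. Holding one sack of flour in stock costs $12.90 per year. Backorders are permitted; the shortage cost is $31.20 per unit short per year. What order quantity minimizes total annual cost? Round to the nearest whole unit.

Annual demand D = 756 × 50 = 37,800.
With planned backorders, Q* = √(2DS/H) · √((H+B)/B).
√(2DS/H) = √(2 × 37,800 × 295 / 12.9) = 1314.853.
√((H+B)/B) = √((12.9+31.2)/31.2) = 1.1889.
Q* ≈ 1563.216.

Q* ≈ 1,563 sacks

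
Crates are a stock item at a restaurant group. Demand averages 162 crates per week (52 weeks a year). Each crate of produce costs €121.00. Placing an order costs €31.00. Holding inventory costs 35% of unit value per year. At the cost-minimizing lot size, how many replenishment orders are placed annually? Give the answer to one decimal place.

Annual demand D = 162 × 52 = 8,424.
Holding cost H = 0.35 × €121.00 = €42.3500 per unit per year.
Q* = √(2DS/H) = √(2 × 8,424 × 31 / 42.35) ≈ 111.05.
Orders per year = D / Q* = 8,424 / 111.05 ≈ 75.856.

N ≈ 75.9 orders per year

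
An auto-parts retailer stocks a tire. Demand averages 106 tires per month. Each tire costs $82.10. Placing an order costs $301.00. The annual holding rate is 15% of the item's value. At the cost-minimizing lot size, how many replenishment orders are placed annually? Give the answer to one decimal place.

Annual demand D = 106 × 12 = 1,272.
Holding cost H = 0.15 × $82.10 = $12.3150 per unit per year.
The optimal lot size = √(2DS/H) = √(2 × 1,272 × 301 / 12.315) ≈ 249.36.
Orders per year = D / Q* = 1,272 / 249.36 ≈ 5.101.

N ≈ 5.1 orders per year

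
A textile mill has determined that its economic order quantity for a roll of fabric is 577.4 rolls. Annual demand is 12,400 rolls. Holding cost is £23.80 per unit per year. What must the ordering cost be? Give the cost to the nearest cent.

Squaring Q* = √(2DS/H) gives Q*² = 2DS/H.
From Q* = √(2DS/H): S = Q*²H / (2D) = 577.4² × 23.8 / (2 × 12,400) = 319.9476.

S ≈ £319.95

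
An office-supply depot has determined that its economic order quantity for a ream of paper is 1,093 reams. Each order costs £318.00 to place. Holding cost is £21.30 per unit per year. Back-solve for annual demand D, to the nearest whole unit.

D ≈ 40,009 reams per year

Invert the EOQ relation Q*² = 2DS/H.
From Q* = √(2DS/H): D = Q*²H / (2S) = 1,093² × 21.3 / (2 × 318) = 40009.471.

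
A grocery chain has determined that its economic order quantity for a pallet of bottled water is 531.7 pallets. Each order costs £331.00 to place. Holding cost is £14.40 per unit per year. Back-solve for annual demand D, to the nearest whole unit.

D ≈ 6,149 pallets per year

Squaring Q* = √(2DS/H) gives Q*² = 2DS/H.
From Q* = √(2DS/H): D = Q*²H / (2S) = 531.7² × 14.4 / (2 × 331) = 6149.472.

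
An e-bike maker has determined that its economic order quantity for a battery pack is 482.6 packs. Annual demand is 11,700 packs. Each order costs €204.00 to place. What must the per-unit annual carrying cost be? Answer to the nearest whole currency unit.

The basic EOQ model gives Q* = √(2DS/H); rearrange for the unknown.
From Q* = √(2DS/H): H = 2DS / Q*² = 2 × 11,700 × 204 / 482.6² = 20.4961.

H ≈ €20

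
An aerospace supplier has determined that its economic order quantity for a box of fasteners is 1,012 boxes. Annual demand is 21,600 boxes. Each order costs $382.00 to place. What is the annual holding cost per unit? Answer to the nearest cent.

Squaring Q* = √(2DS/H) gives Q*² = 2DS/H.
From Q* = √(2DS/H): H = 2DS / Q*² = 2 × 21,600 × 382 / 1,012² = 16.1134.

H ≈ $16.11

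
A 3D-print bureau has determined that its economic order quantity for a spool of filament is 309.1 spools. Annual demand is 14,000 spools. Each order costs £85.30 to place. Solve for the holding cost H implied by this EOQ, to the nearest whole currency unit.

H ≈ £25

The basic EOQ model gives Q* = √(2DS/H); rearrange for the unknown.
From Q* = √(2DS/H): H = 2DS / Q*² = 2 × 14,000 × 85.3 / 309.1² = 24.9982.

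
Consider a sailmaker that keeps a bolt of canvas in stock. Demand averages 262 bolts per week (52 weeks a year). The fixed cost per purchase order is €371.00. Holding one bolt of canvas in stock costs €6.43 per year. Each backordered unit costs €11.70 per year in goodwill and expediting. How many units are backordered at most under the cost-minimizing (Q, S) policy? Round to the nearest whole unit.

Annual demand D = 262 × 52 = 13,624.
With planned backorders, Q* = √(2DS/H) · √((H+B)/B).
√(2DS/H) = √(2 × 13,624 × 371 / 6.43) = 1253.859.
√((H+B)/B) = √((6.43+11.7)/11.7) = 1.2448.
Q* ≈ 1560.827.
S* = Q* · H/(H+B) = 1560.827 × 6.43/18.13 ≈ 553.564.

S* ≈ 554 bolts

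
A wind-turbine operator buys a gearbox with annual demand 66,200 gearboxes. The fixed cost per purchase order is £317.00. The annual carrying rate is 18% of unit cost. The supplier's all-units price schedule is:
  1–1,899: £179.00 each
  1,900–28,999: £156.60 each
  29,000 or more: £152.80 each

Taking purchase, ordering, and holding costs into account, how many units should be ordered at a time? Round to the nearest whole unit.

Q* ≈ 1,900 gearboxes

Holding cost per unit per year at price C is H = 0.18·C.
Candidates are each tier's EOQ (if it falls in that tier) and each price-break quantity.
EOQ at £179.00 = 1141.3 (feasible in tier 1): TC = 66,200×£179.00 + (66,200/1141.3)×317 + (1141.3/2)×0.18×£179.00 = £11,886,573.62.
EOQ at £156.60 = 1220.2 < 1900, so use break Q=1900: TC = 66,200×£156.60 + (66,200/1900.0)×317 + (1900.0/2)×0.18×£156.60 = £10,404,743.55.
EOQ at £152.80 = 1235.3 < 29000, so use break Q=29000: TC = 66,200×£152.80 + (66,200/29000.0)×317 + (29000.0/2)×0.18×£152.80 = £10,514,891.63.
Lowest total cost is £10,404,743.55 at Q = 1900.0.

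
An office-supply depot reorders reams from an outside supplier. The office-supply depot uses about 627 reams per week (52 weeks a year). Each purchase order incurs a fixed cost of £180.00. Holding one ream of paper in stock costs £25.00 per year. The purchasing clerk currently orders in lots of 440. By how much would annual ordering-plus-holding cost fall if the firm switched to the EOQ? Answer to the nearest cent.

Annual demand D = 627 × 52 = 32,604.
EOQ = √(2DS/H) = √(2 × 32,604 × 180 / 25) ≈ 685.20.
Cost at Q* = (D/Q*)S + (Q*/2)H = √(2DSH) ≈ £17,129.97.
Cost at Q = 440: (32,604/440)×180 + (440/2)×25 = £13,338.00 + £5,500.00 = £18,838.00.
Excess = £18,838.00 − £17,129.97 = £1,708.03.

Extra cost ≈ £1,708.03 per year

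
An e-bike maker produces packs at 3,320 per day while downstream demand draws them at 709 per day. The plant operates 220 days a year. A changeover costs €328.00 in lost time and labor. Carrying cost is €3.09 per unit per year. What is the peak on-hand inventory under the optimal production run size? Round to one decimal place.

I_max ≈ 5,103.2 packs

Annual demand D = 709 × 220 = 155,980.
Production build-up factor (1 − d/p) = 1 − 709/3,320 = 0.7864.
Q* = √(2DS / (H(1 − d/p))) = √(2 × 155,980 × 328 / (3.09 × 0.7864)).
= √(102,322,880 / 2.4301) ≈ 6488.925.
Maximum inventory = Q*(1 − d/p) = 6488.925 × 0.7864 ≈ 5103.188.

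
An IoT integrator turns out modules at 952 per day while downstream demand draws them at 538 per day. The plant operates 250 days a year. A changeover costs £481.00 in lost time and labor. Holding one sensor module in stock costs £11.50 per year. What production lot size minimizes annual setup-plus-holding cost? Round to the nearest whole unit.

Q* ≈ 5,086 modules

Annual demand D = 538 × 250 = 134,500.
Production build-up factor (1 − d/p) = 1 − 538/952 = 0.4349.
Q* = √(2DS / (H(1 − d/p))) = √(2 × 134,500 × 481 / (11.5 × 0.4349)).
= √(129,389,000 / 5.0011) ≈ 5086.488.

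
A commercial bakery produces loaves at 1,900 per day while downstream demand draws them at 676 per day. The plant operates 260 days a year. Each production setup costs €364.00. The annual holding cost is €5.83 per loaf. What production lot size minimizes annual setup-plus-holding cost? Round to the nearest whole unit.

Annual demand D = 676 × 260 = 175,760.
Production build-up factor (1 − d/p) = 1 − 676/1,900 = 0.6442.
Q* = √(2DS / (H(1 − d/p))) = √(2 × 175,760 × 364 / (5.83 × 0.6442)).
= √(127,953,280 / 3.7557) ≈ 5836.836.

Q* ≈ 5,837 loaves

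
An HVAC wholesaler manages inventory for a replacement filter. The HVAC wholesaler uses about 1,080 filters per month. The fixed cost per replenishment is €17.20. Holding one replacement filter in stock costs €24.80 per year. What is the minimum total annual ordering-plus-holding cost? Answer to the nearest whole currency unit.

Annual demand D = 1,080 × 12 = 12,960.
The optimal lot size = √(2DS/H) = √(2 × 12,960 × 17.2 / 24.8) ≈ 134.08.
At Q*, ordering cost (D/Q*)S equals holding cost (Q*/2)H, each = √(DSH/2).
Minimum total = √(2DSH) = √(2 × 12,960 × 17.2 × 24.8) ≈ 3325.122.

TC* ≈ €3,325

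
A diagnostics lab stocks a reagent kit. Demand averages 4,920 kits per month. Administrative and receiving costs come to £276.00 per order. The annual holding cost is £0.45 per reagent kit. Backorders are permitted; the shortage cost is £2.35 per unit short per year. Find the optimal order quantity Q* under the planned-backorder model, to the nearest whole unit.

Annual demand D = 4,920 × 12 = 59,040.
With planned backorders, Q* = √(2DS/H) · √((H+B)/B).
√(2DS/H) = √(2 × 59,040 × 276 / 0.45) = 8510.135.
√((H+B)/B) = √((0.45+2.35)/2.35) = 1.0916.
Q* ≈ 9289.269.

Q* ≈ 9,289 kits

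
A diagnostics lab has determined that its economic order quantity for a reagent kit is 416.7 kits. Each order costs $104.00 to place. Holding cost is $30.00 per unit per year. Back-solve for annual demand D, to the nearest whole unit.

Invert the EOQ relation Q*² = 2DS/H.
From Q* = √(2DS/H): D = Q*²H / (2S) = 416.7² × 30 / (2 × 104) = 25044.071.

D ≈ 25,044 kits per year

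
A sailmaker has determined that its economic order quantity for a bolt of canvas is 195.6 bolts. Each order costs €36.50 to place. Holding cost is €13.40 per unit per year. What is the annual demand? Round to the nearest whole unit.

The basic EOQ model gives Q* = √(2DS/H); rearrange for the unknown.
From Q* = √(2DS/H): D = Q*²H / (2S) = 195.6² × 13.4 / (2 × 36.5) = 7022.951.

D ≈ 7,023 bolts per year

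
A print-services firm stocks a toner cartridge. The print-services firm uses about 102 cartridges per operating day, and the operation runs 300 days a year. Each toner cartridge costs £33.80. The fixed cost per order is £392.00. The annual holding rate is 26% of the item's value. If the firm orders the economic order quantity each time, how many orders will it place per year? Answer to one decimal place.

Annual demand D = 102 × 300 = 30,600.
Holding cost H = 0.26 × £33.80 = £8.7880 per unit per year.
EOQ = √(2DS/H) = √(2 × 30,600 × 392 / 8.788) ≈ 1652.24.
Orders per year = D / Q* = 30,600 / 1652.24 ≈ 18.520.

N ≈ 18.5 orders per year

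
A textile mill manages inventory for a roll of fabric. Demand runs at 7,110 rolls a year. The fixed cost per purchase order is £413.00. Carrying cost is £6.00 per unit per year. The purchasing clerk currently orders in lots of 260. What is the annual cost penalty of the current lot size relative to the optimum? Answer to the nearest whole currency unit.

EOQ = √(2DS/H) = √(2 × 7,110 × 413 / 6) ≈ 989.35.
Cost at Q* = (D/Q*)S + (Q*/2)H = √(2DSH) ≈ £5,936.09.
Cost at Q = 260: (7,110/260)×413 + (260/2)×6 = £11,293.96 + £780.00 = £12,073.96.
Excess = £12,073.96 − £5,936.09 = £6,137.87.

Extra cost ≈ £6,138 per year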